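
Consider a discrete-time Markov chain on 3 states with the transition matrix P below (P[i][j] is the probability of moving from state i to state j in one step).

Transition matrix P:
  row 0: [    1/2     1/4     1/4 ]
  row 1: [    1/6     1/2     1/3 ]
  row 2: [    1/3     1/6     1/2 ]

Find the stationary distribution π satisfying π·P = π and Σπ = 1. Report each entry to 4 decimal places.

π = [0.3415, 0.2927, 0.3659]

Balance equations π_j = Σ_i π_i·P[i][j]:
  π_0 = 1/2·π_0 + 1/6·π_1 + 1/3·π_2
  π_1 = 1/4·π_0 + 1/2·π_1 + 1/6·π_2
  normalize: π_0 + π_1 + π_2 = 1
Solving the linear system gives exactly π = [14/41, 12/41, 15/41].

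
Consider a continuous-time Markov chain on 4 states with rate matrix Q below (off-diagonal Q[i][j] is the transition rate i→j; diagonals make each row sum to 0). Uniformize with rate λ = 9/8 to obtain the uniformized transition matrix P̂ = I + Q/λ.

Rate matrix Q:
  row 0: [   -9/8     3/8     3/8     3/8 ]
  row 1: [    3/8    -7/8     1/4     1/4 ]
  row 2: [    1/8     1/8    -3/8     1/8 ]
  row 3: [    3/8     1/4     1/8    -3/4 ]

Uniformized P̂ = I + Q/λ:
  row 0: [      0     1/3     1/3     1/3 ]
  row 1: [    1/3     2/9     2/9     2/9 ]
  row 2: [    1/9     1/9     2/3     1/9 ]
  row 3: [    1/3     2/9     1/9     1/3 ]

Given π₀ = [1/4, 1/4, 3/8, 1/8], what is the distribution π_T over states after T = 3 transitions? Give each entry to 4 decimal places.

π = [0.1828, 0.1992, 0.3942, 0.2238]

t=0: π = [0.2500, 0.2500, 0.3750, 0.1250]
t=1: π = [0.1667, 0.2083, 0.4028, 0.2222]
t=2: π = [0.1883, 0.1960, 0.3951, 0.2207]
t=3: π = [0.1828, 0.1992, 0.3942, 0.2238]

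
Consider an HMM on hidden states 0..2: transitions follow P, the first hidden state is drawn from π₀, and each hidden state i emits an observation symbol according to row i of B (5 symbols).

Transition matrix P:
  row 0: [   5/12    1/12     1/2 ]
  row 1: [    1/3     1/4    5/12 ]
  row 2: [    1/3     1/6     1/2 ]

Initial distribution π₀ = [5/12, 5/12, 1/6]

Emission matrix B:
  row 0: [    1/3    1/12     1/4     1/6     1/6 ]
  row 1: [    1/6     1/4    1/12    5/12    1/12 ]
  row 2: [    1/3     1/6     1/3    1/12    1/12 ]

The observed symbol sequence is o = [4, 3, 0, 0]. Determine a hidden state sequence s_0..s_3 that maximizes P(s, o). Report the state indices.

t=0: δ = [6.944e-02, 3.472e-02, 1.389e-02]  (obs o_0=4)
t=1: δ = [4.823e-03, 3.617e-03, 2.894e-03]  ψ = [0, 1, 0]  (obs o_1=3)
t=2: δ = [6.698e-04, 1.507e-04, 8.038e-04]  ψ = [0, 1, 0]  (obs o_2=0)
t=3: δ = [9.303e-05, 2.233e-05, 1.340e-04]  ψ = [0, 2, 2]  (obs o_3=0)
backtrack: best end state = 2; path = [0, 0, 2, 2]

path = [0, 0, 2, 2]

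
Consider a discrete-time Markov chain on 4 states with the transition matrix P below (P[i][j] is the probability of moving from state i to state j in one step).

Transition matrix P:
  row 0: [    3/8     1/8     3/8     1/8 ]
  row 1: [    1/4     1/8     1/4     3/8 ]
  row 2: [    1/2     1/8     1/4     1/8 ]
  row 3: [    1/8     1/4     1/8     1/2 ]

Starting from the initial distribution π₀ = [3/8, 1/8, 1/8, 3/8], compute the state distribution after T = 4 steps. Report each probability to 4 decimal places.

t=0: π = [0.3750, 0.1250, 0.1250, 0.3750]
t=1: π = [0.2813, 0.1719, 0.2500, 0.2969]
t=2: π = [0.3105, 0.1621, 0.2480, 0.2793]
t=3: π = [0.3159, 0.1599, 0.2539, 0.2703]
t=4: π = [0.3192, 0.1588, 0.2557, 0.2663]

π = [0.3192, 0.1588, 0.2557, 0.2663]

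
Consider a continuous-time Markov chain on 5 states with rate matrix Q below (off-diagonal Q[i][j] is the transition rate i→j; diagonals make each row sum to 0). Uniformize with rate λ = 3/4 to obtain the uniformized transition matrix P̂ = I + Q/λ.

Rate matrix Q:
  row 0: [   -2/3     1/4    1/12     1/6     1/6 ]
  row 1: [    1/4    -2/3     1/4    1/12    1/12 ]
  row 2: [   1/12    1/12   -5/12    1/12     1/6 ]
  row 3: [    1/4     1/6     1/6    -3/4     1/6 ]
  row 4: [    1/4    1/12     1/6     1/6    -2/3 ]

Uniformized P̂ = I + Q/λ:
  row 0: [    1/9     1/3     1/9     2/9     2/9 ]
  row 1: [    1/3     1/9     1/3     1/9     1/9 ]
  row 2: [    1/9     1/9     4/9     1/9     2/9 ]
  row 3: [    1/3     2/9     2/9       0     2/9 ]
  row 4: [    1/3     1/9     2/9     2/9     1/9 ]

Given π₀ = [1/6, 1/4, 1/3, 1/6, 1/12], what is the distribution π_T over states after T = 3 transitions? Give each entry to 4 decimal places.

π = [0.2222, 0.1750, 0.2806, 0.1396, 0.1826]

t=0: π = [0.1667, 0.2500, 0.3333, 0.1667, 0.0833]
t=1: π = [0.2222, 0.1667, 0.3056, 0.1204, 0.1852]
t=2: π = [0.2160, 0.1739, 0.2840, 0.1430, 0.1831]
t=3: π = [0.2222, 0.1750, 0.2806, 0.1396, 0.1826]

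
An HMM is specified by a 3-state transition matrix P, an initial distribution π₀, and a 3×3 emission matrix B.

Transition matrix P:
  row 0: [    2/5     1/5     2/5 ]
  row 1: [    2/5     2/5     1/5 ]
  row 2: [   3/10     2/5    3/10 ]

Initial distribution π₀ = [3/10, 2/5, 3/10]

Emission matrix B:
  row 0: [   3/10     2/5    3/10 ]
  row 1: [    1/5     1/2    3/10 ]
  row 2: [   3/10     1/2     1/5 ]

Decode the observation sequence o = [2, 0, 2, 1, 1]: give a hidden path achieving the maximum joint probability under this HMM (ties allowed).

t=0: δ = [9.000e-02, 1.200e-01, 6.000e-02]  (obs o_0=2)
t=1: δ = [1.440e-02, 9.600e-03, 1.080e-02]  ψ = [1, 1, 0]  (obs o_1=0)
t=2: δ = [1.728e-03, 1.296e-03, 1.152e-03]  ψ = [0, 2, 0]  (obs o_2=2)
t=3: δ = [2.765e-04, 2.592e-04, 3.456e-04]  ψ = [0, 1, 0]  (obs o_3=1)
t=4: δ = [4.424e-05, 6.912e-05, 5.530e-05]  ψ = [0, 2, 0]  (obs o_4=1)
backtrack: best end state = 1; path = [1, 0, 0, 2, 1]

path = [1, 0, 0, 2, 1]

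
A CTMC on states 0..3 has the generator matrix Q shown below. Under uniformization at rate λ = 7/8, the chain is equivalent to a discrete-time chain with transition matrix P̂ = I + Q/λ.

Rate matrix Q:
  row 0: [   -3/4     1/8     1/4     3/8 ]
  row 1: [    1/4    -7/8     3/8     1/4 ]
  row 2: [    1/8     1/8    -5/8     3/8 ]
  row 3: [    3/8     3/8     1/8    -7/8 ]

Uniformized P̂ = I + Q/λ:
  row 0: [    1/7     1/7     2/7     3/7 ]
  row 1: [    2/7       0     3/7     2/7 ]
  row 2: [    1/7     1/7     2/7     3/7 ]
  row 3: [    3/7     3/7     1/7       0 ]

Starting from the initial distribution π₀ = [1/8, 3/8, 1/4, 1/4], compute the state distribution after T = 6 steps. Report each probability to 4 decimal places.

π = [0.2508, 0.1949, 0.2737, 0.2806]

t=0: π = [0.1250, 0.3750, 0.2500, 0.2500]
t=1: π = [0.2679, 0.1607, 0.3036, 0.2679]
t=2: π = [0.2423, 0.1964, 0.2704, 0.2908]
t=3: π = [0.2540, 0.1979, 0.2722, 0.2759]
t=4: π = [0.2499, 0.1934, 0.2746, 0.2821]
t=5: π = [0.2511, 0.1958, 0.2730, 0.2801]
t=6: π = [0.2508, 0.1949, 0.2737, 0.2806]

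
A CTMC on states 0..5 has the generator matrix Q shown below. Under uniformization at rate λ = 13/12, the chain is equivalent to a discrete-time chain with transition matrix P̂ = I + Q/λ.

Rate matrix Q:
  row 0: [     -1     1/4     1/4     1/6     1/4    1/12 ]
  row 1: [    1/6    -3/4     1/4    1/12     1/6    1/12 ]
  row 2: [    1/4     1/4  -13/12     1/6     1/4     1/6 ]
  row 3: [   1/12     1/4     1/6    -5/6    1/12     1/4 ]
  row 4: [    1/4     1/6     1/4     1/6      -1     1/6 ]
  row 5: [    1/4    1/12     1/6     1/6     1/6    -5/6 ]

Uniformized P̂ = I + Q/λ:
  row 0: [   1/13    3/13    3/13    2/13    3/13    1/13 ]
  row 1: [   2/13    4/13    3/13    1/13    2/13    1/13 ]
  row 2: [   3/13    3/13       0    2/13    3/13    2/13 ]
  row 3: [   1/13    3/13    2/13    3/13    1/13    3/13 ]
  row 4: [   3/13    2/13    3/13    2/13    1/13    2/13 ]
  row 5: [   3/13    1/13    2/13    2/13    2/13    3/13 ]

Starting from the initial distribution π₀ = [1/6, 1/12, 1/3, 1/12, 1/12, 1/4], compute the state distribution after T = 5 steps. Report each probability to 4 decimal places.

t=0: π = [0.1667, 0.0833, 0.3333, 0.0833, 0.0833, 0.2500]
t=1: π = [0.1859, 0.1923, 0.1282, 0.1538, 0.1795, 0.1603]
t=2: π = [0.1637, 0.2071, 0.1770, 0.1509, 0.1524, 0.1489]
t=3: π = [0.1664, 0.2121, 0.1669, 0.1495, 0.1567, 0.1484]
t=4: π = [0.1658, 0.2122, 0.1693, 0.1490, 0.1559, 0.1476]
t=5: π = [0.1660, 0.2124, 0.1689, 0.1490, 0.1562, 0.1476]

π = [0.1660, 0.2124, 0.1689, 0.1490, 0.1562, 0.1476]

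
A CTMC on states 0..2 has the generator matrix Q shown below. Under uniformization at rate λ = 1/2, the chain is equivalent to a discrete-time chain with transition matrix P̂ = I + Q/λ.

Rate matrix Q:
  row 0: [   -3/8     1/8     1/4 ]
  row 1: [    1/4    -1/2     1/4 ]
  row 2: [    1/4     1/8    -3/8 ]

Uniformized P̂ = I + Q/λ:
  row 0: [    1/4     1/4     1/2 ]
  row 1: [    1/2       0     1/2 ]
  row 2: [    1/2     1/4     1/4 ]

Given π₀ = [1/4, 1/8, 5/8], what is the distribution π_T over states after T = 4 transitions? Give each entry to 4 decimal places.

t=0: π = [0.2500, 0.1250, 0.6250]
t=1: π = [0.4375, 0.2188, 0.3438]
t=2: π = [0.3906, 0.1953, 0.4141]
t=3: π = [0.4023, 0.2012, 0.3965]
t=4: π = [0.3994, 0.1997, 0.4009]

π = [0.3994, 0.1997, 0.4009]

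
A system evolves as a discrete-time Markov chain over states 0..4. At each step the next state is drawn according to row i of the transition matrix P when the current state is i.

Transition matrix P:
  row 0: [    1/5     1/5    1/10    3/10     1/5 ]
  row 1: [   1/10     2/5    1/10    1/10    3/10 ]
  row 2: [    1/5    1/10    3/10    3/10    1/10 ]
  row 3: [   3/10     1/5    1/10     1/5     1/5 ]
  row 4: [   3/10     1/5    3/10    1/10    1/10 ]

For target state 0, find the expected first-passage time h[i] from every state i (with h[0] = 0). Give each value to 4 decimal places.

First-step conditioning: h[0] = 0; for i ≠ 0, h[i] = 1 + Σ_k P[i][k]·h[k].
  h[1] = 1 + 2/5·h[1] + 1/10·h[2] + 1/10·h[3] + 3/10·h[4]
  h[2] = 1 + 1/10·h[1] + 3/10·h[2] + 3/10·h[3] + 1/10·h[4]
  h[3] = 1 + 1/5·h[1] + 1/10·h[2] + 1/5·h[3] + 1/5·h[4]
  h[4] = 1 + 1/5·h[1] + 3/10·h[2] + 1/10·h[3] + 1/10·h[4]
Solving the 4×4 linear system over states ≠ 0 gives exactly h = [0, 565/107, 985/214, 1805/428, 1835/428] (h[0] = 0 is the target).

h = [0.0000, 5.2804, 4.6028, 4.2173, 4.2874]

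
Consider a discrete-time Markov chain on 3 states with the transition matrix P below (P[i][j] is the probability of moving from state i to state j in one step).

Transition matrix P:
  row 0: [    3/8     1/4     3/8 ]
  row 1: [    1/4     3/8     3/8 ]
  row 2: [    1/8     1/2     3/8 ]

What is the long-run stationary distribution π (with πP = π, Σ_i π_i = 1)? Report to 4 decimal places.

Balance equations π_j = Σ_i π_i·P[i][j]:
  π_0 = 3/8·π_0 + 1/4·π_1 + 1/8·π_2
  π_1 = 1/4·π_0 + 3/8·π_1 + 1/2·π_2
  normalize: π_0 + π_1 + π_2 = 1
Solving the linear system gives exactly π = [13/56, 11/28, 3/8].

π = [0.2321, 0.3929, 0.3750]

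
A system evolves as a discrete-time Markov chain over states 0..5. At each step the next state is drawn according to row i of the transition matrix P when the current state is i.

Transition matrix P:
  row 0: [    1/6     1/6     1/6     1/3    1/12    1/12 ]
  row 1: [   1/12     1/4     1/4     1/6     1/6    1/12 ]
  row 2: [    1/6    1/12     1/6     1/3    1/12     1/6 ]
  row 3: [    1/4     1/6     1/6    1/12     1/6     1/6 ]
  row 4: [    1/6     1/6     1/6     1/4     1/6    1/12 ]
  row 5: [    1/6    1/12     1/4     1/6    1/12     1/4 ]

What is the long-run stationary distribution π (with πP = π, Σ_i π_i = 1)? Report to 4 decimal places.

π = [0.1723, 0.1516, 0.1911, 0.2193, 0.1246, 0.1410]

Balance equations π_j = Σ_i π_i·P[i][j]:
  π_0 = 1/6·π_0 + 1/12·π_1 + 1/6·π_2 + 1/4·π_3 + 1/6·π_4 + 1/6·π_5
  π_1 = 1/6·π_0 + 1/4·π_1 + 1/12·π_2 + 1/6·π_3 + 1/6·π_4 + 1/12·π_5
  π_2 = 1/6·π_0 + 1/4·π_1 + 1/6·π_2 + 1/6·π_3 + 1/6·π_4 + 1/4·π_5
  π_3 = 1/3·π_0 + 1/6·π_1 + 1/3·π_2 + 1/12·π_3 + 1/4·π_4 + 1/6·π_5
  π_4 = 1/12·π_0 + 1/6·π_1 + 1/12·π_2 + 1/6·π_3 + 1/6·π_4 + 1/12·π_5
  normalize: π_0 + π_1 + π_2 + π_3 + π_4 + π_5 = 1
Solving the linear system gives exactly π = [38209/221747, 33623/221747, 42366/221747, 48637/221747, 27637/221747, 31275/221747].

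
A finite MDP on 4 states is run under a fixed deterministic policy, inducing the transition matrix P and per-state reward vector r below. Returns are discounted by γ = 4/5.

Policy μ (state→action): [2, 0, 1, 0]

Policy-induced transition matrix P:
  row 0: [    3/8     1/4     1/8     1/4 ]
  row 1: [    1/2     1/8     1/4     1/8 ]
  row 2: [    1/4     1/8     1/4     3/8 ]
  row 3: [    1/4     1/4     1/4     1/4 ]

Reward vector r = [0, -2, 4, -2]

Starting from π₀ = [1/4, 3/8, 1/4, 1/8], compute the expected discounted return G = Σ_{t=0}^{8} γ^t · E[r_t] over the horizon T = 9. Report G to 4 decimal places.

G = -0.1492

t=0: π = [0.2500, 0.3750, 0.2500, 0.1250], E[r] = 0.0000, γ^t·E[r] = 0.000000, running G = 0.000000
t=1: π = [0.3750, 0.1719, 0.2188, 0.2344], E[r] = 0.0625, γ^t·E[r] = 0.050000, running G = 0.050000
t=2: π = [0.3398, 0.2012, 0.2031, 0.2559], E[r] = -0.1016, γ^t·E[r] = -0.065000, running G = -0.015000
t=3: π = [0.3428, 0.1995, 0.2075, 0.2502], E[r] = -0.0693, γ^t·E[r] = -0.035500, running G = -0.050500
t=4: π = [0.3427, 0.1991, 0.2072, 0.2510], E[r] = -0.0717, γ^t·E[r] = -0.029350, running G = -0.079850
t=5: π = [0.3426, 0.1992, 0.2072, 0.2510], E[r] = -0.0718, γ^t·E[r] = -0.023525, running G = -0.103375
t=6: π = [0.3426, 0.1992, 0.2072, 0.2510], E[r] = -0.0717, γ^t·E[r] = -0.018797, running G = -0.122172
t=7: π = [0.3426, 0.1992, 0.2072, 0.2510], E[r] = -0.0717, γ^t·E[r] = -0.015040, running G = -0.137211
t=8: π = [0.3426, 0.1992, 0.2072, 0.2510], E[r] = -0.0717, γ^t·E[r] = -0.012031, running G = -0.149243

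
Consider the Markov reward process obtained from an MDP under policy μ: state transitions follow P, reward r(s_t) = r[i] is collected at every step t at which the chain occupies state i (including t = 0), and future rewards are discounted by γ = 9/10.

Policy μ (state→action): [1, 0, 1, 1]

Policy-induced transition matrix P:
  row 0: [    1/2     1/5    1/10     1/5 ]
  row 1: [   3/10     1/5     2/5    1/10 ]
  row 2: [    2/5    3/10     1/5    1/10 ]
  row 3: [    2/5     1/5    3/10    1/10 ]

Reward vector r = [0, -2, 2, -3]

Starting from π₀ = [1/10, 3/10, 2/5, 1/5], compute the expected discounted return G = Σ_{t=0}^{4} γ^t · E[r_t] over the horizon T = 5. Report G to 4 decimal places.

t=0: π = [0.1000, 0.3000, 0.4000, 0.2000], E[r] = -0.4000, γ^t·E[r] = -0.400000, running G = -0.400000
t=1: π = [0.3800, 0.2400, 0.2700, 0.1100], E[r] = -0.2700, γ^t·E[r] = -0.243000, running G = -0.643000
t=2: π = [0.4140, 0.2270, 0.2210, 0.1380], E[r] = -0.4260, γ^t·E[r] = -0.345060, running G = -0.988060
t=3: π = [0.4187, 0.2221, 0.2178, 0.1414], E[r] = -0.4328, γ^t·E[r] = -0.315511, running G = -1.303571
t=4: π = [0.4197, 0.2218, 0.2167, 0.1419], E[r] = -0.4358, γ^t·E[r] = -0.285922, running G = -1.589493

G = -1.5895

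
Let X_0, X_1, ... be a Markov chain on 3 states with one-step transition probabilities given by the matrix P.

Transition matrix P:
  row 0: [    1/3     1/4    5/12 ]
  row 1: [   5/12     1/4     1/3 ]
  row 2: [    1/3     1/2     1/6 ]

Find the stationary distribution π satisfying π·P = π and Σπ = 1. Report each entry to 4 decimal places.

Balance equations π_j = Σ_i π_i·P[i][j]:
  π_0 = 1/3·π_0 + 5/12·π_1 + 1/3·π_2
  π_1 = 1/4·π_0 + 1/4·π_1 + 1/2·π_2
  normalize: π_0 + π_1 + π_2 = 1
Solving the linear system gives exactly π = [22/61, 20/61, 19/61].

π = [0.3607, 0.3279, 0.3115]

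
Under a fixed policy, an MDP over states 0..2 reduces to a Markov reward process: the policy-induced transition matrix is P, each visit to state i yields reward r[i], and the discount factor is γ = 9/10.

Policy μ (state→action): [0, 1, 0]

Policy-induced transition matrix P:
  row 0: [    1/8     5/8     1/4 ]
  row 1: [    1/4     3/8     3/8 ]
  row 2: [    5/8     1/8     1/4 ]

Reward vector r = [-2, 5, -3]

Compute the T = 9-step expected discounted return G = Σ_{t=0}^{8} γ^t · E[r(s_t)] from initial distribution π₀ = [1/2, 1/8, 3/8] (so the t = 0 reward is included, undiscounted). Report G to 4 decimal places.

t=0: π = [0.5000, 0.1250, 0.3750], E[r] = -1.5000, γ^t·E[r] = -1.500000, running G = -1.500000
t=1: π = [0.3281, 0.4063, 0.2656], E[r] = 0.5781, γ^t·E[r] = 0.520313, running G = -0.979688
t=2: π = [0.3086, 0.3906, 0.3008], E[r] = 0.4336, γ^t·E[r] = 0.351211, running G = -0.628477
t=3: π = [0.3242, 0.3770, 0.2988], E[r] = 0.3398, γ^t·E[r] = 0.247746, running G = -0.380730
t=4: π = [0.3215, 0.3813, 0.2971], E[r] = 0.3723, γ^t·E[r] = 0.244276, running G = -0.136455
t=5: π = [0.3212, 0.3811, 0.2977], E[r] = 0.3701, γ^t·E[r] = 0.218514, running G = 0.082060
t=6: π = [0.3215, 0.3809, 0.2976], E[r] = 0.3686, γ^t·E[r] = 0.195885, running G = 0.277944
t=7: π = [0.3214, 0.3810, 0.2976], E[r] = 0.3691, γ^t·E[r] = 0.176539, running G = 0.454483
t=8: π = [0.3214, 0.3810, 0.2976], E[r] = 0.3691, γ^t·E[r] = 0.158870, running G = 0.613352

G = 0.6134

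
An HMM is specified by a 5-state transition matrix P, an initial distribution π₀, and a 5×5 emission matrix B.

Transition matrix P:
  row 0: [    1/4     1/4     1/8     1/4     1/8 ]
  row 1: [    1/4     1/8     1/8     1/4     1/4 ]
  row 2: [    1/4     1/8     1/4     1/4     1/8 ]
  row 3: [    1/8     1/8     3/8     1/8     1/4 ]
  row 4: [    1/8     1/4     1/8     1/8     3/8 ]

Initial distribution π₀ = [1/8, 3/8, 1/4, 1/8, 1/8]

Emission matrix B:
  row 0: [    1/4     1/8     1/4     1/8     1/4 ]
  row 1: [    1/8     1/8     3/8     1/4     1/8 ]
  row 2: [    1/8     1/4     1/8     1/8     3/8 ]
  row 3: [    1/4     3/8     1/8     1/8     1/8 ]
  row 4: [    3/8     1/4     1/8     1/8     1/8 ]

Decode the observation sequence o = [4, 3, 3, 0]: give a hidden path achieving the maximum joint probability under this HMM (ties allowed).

path = [2, 0, 1, 4]

t=0: δ = [3.125e-02, 4.688e-02, 9.375e-02, 1.562e-02, 1.562e-02]  (obs o_0=4)
t=1: δ = [2.930e-03, 2.930e-03, 2.930e-03, 2.930e-03, 1.465e-03]  ψ = [2, 2, 2, 2, 1]  (obs o_1=3)
t=2: δ = [9.155e-05, 1.831e-04, 1.373e-04, 9.155e-05, 9.155e-05]  ψ = [0, 0, 3, 0, 1]  (obs o_2=3)
t=3: δ = [1.144e-05, 2.861e-06, 4.292e-06, 1.144e-05, 1.717e-05]  ψ = [1, 0, 2, 1, 1]  (obs o_3=0)
backtrack: best end state = 4; path = [2, 0, 1, 4]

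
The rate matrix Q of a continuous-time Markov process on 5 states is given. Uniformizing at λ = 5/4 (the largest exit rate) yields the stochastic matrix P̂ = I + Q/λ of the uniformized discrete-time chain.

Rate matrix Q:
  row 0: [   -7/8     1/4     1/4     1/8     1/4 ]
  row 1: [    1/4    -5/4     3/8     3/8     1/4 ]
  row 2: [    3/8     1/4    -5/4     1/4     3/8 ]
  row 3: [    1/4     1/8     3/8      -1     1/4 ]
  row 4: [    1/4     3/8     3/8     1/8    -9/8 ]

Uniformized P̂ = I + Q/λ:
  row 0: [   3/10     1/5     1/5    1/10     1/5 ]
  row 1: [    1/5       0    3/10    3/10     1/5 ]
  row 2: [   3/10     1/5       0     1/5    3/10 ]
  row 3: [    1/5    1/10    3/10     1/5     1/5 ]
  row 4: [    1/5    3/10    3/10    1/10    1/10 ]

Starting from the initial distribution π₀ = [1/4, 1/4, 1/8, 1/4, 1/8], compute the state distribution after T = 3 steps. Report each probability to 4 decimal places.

t=0: π = [0.2500, 0.2500, 0.1250, 0.2500, 0.1250]
t=1: π = [0.2375, 0.1375, 0.2375, 0.1875, 0.2000]
t=2: π = [0.2475, 0.1738, 0.2050, 0.1700, 0.2038]
t=3: π = [0.2453, 0.1686, 0.2138, 0.1723, 0.2001]

π = [0.2453, 0.1686, 0.2138, 0.1723, 0.2001]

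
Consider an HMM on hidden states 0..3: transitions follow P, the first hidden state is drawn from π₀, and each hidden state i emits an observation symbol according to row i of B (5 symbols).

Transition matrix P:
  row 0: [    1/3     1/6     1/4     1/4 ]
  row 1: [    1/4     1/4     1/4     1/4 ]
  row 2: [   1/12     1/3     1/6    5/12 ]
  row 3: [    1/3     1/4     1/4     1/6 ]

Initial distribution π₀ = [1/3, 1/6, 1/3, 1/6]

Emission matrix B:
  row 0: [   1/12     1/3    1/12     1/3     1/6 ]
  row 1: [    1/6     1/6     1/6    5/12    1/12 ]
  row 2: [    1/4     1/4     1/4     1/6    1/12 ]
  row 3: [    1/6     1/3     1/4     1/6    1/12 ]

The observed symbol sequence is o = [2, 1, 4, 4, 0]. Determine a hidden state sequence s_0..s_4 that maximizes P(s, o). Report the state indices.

path = [2, 3, 0, 0, 2]

t=0: δ = [2.778e-02, 2.778e-02, 8.333e-02, 4.167e-02]  (obs o_0=2)
t=1: δ = [4.630e-03, 4.630e-03, 3.472e-03, 1.157e-02]  ψ = [3, 2, 2, 2]  (obs o_1=1)
t=2: δ = [6.430e-04, 2.411e-04, 2.411e-04, 1.608e-04]  ψ = [3, 3, 3, 3]  (obs o_2=4)
t=3: δ = [3.572e-05, 8.931e-06, 1.340e-05, 1.340e-05]  ψ = [0, 0, 0, 0]  (obs o_3=4)
t=4: δ = [9.923e-07, 9.923e-07, 2.233e-06, 1.488e-06]  ψ = [0, 0, 0, 0]  (obs o_4=0)
backtrack: best end state = 2; path = [2, 3, 0, 0, 2]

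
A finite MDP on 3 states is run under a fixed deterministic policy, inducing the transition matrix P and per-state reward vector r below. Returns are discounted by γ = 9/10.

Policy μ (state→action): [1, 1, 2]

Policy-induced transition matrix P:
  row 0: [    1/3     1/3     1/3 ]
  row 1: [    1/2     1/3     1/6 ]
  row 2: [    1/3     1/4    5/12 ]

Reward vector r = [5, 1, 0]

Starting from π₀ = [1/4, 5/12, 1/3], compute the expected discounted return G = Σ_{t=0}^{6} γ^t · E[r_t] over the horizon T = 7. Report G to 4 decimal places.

G = 11.1543

t=0: π = [0.2500, 0.4167, 0.3333], E[r] = 1.6667, γ^t·E[r] = 1.666667, running G = 1.666667
t=1: π = [0.4028, 0.3056, 0.2917], E[r] = 2.3194, γ^t·E[r] = 2.087500, running G = 3.754167
t=2: π = [0.3843, 0.3090, 0.3067], E[r] = 2.2303, γ^t·E[r] = 1.806563, running G = 5.560729
t=3: π = [0.3848, 0.3078, 0.3074], E[r] = 2.2320, γ^t·E[r] = 1.627102, running G = 7.187831
t=4: π = [0.3846, 0.3077, 0.3077], E[r] = 2.2309, γ^t·E[r] = 1.463669, running G = 8.651500
t=5: π = [0.3846, 0.3077, 0.3077], E[r] = 2.2308, γ^t·E[r] = 1.317261, running G = 9.968761
t=6: π = [0.3846, 0.3077, 0.3077], E[r] = 2.2308, γ^t·E[r] = 1.185524, running G = 11.154285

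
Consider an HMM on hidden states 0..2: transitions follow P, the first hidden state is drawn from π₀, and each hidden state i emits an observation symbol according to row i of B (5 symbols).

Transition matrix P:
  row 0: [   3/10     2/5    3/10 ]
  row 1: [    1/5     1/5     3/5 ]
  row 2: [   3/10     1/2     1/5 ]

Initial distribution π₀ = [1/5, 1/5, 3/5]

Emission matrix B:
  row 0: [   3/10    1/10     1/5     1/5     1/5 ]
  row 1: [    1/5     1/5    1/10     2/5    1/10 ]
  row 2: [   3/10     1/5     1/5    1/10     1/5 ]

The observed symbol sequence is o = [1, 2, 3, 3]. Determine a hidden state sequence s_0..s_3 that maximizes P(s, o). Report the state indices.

t=0: δ = [2.000e-02, 4.000e-02, 1.200e-01]  (obs o_0=1)
t=1: δ = [7.200e-03, 6.000e-03, 4.800e-03]  ψ = [2, 2, 1]  (obs o_1=2)
t=2: δ = [4.320e-04, 1.152e-03, 3.600e-04]  ψ = [0, 0, 1]  (obs o_2=3)
t=3: δ = [4.608e-05, 9.216e-05, 6.912e-05]  ψ = [1, 1, 1]  (obs o_3=3)
backtrack: best end state = 1; path = [2, 0, 1, 1]

path = [2, 0, 1, 1]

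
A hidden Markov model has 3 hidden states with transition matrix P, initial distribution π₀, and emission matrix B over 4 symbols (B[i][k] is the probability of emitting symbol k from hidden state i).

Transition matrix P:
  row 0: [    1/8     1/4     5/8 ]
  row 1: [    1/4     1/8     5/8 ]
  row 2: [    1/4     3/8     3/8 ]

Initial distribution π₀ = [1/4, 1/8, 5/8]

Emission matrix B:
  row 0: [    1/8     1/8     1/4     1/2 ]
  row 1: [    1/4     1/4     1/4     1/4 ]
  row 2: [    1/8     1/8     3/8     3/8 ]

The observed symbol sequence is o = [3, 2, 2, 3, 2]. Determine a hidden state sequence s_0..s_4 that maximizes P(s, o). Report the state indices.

t=0: δ = [1.250e-01, 3.125e-02, 2.344e-01]  (obs o_0=3)
t=1: δ = [1.465e-02, 2.197e-02, 3.296e-02]  ψ = [2, 2, 2]  (obs o_1=2)
t=2: δ = [2.060e-03, 3.090e-03, 5.150e-03]  ψ = [2, 2, 1]  (obs o_2=2)
t=3: δ = [6.437e-04, 4.828e-04, 7.242e-04]  ψ = [2, 2, 1]  (obs o_3=3)
t=4: δ = [4.526e-05, 6.789e-05, 1.509e-04]  ψ = [2, 2, 0]  (obs o_4=2)
backtrack: best end state = 2; path = [2, 1, 2, 0, 2]

path = [2, 1, 2, 0, 2]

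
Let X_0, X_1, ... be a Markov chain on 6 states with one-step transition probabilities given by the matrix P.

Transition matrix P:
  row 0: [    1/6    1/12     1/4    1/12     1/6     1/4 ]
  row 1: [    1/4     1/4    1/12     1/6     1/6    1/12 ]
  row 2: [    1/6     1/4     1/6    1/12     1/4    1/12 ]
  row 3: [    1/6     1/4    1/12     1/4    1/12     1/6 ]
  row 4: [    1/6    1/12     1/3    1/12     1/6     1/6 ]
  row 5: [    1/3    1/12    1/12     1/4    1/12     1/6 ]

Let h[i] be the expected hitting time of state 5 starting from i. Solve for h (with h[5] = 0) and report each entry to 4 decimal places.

First-step conditioning: h[5] = 0; for i ≠ 5, h[i] = 1 + Σ_k P[i][k]·h[k].
  h[0] = 1 + 1/6·h[0] + 1/12·h[1] + 1/4·h[2] + 1/12·h[3] + 1/6·h[4]
  h[1] = 1 + 1/4·h[0] + 1/4·h[1] + 1/12·h[2] + 1/6·h[3] + 1/6·h[4]
  h[2] = 1 + 1/6·h[0] + 1/4·h[1] + 1/6·h[2] + 1/12·h[3] + 1/4·h[4]
  h[3] = 1 + 1/6·h[0] + 1/4·h[1] + 1/12·h[2] + 1/4·h[3] + 1/12·h[4]
  h[4] = 1 + 1/6·h[0] + 1/12·h[1] + 1/3·h[2] + 1/12·h[3] + 1/6·h[4]
Solving the 5×5 linear system over states ≠ 5 gives exactly h = [94320/15569, 110460/15569, 112032/15569, 102504/15569, 103656/15569, 0] (h[5] = 0 is the target).

h = [6.0582, 7.0949, 7.1958, 6.5839, 6.6578, 0.0000]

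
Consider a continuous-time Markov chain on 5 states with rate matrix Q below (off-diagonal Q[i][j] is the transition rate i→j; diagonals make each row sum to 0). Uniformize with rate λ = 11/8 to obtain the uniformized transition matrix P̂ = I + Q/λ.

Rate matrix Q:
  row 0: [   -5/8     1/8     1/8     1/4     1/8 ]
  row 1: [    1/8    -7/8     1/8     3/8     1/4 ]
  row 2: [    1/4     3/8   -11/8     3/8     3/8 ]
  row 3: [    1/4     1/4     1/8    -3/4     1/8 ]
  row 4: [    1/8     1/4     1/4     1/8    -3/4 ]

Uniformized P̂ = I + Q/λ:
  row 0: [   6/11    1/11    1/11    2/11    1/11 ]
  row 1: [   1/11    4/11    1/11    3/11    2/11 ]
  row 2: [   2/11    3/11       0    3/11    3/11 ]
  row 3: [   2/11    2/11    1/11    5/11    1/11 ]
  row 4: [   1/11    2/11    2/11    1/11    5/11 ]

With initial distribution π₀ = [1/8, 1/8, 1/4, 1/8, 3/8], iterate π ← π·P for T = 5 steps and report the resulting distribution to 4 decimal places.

π = [0.2244, 0.2091, 0.1005, 0.2625, 0.2036]

t=0: π = [0.1250, 0.1250, 0.2500, 0.1250, 0.3750]
t=1: π = [0.1818, 0.2159, 0.1023, 0.2159, 0.2841]
t=2: π = [0.2025, 0.2138, 0.1074, 0.2438, 0.2324]
t=3: π = [0.2149, 0.2121, 0.1023, 0.2564, 0.2144]
t=4: π = [0.2212, 0.2101, 0.1011, 0.2608, 0.2067]
t=5: π = [0.2244, 0.2091, 0.1005, 0.2625, 0.2036]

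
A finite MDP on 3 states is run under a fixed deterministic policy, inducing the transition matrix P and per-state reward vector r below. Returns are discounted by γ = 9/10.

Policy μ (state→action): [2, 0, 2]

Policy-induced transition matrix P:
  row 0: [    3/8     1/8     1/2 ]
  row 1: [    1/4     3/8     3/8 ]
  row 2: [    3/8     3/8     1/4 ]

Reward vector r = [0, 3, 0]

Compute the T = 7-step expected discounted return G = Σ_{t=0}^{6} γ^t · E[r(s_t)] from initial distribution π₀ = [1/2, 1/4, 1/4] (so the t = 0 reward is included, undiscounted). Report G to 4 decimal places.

t=0: π = [0.5000, 0.2500, 0.2500], E[r] = 0.7500, γ^t·E[r] = 0.750000, running G = 0.750000
t=1: π = [0.3438, 0.2500, 0.4063], E[r] = 0.7500, γ^t·E[r] = 0.675000, running G = 1.425000
t=2: π = [0.3438, 0.2891, 0.3672], E[r] = 0.8672, γ^t·E[r] = 0.702422, running G = 2.127422
t=3: π = [0.3389, 0.2891, 0.3721], E[r] = 0.8672, γ^t·E[r] = 0.632180, running G = 2.759602
t=4: π = [0.3389, 0.2903, 0.3708], E[r] = 0.8708, γ^t·E[r] = 0.571364, running G = 3.330966
t=5: π = [0.3387, 0.2903, 0.3710], E[r] = 0.8708, γ^t·E[r] = 0.514228, running G = 3.845194
t=6: π = [0.3387, 0.2903, 0.3710], E[r] = 0.8710, γ^t·E[r] = 0.462866, running G = 4.308060

G = 4.3081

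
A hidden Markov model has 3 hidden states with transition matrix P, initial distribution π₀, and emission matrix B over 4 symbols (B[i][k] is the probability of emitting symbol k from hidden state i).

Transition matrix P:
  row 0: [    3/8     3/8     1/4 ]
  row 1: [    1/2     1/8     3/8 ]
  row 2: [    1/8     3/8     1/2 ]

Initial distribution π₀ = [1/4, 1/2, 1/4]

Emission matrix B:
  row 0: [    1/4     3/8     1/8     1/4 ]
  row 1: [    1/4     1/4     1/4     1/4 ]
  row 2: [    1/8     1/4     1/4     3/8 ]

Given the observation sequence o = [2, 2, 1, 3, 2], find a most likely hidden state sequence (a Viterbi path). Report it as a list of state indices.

path = [1, 2, 2, 2, 2]

t=0: δ = [3.125e-02, 1.250e-01, 6.250e-02]  (obs o_0=2)
t=1: δ = [7.812e-03, 5.859e-03, 1.172e-02]  ψ = [1, 2, 1]  (obs o_1=2)
t=2: δ = [1.099e-03, 1.099e-03, 1.465e-03]  ψ = [0, 2, 2]  (obs o_2=1)
t=3: δ = [1.373e-04, 1.373e-04, 2.747e-04]  ψ = [1, 2, 2]  (obs o_3=3)
t=4: δ = [8.583e-06, 2.575e-05, 3.433e-05]  ψ = [1, 2, 2]  (obs o_4=2)
backtrack: best end state = 2; path = [1, 2, 2, 2, 2]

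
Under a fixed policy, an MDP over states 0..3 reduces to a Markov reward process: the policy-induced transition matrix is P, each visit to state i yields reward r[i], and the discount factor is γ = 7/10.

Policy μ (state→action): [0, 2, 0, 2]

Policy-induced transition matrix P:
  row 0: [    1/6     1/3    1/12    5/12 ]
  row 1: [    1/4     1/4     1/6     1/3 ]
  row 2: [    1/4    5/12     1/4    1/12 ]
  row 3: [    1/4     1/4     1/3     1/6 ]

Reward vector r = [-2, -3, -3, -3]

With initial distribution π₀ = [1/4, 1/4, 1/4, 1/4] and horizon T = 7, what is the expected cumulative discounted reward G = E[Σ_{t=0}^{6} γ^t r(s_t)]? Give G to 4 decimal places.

t=0: π = [0.2500, 0.2500, 0.2500, 0.2500], E[r] = -2.7500, γ^t·E[r] = -2.750000, running G = -2.750000
t=1: π = [0.2292, 0.3125, 0.2083, 0.2500], E[r] = -2.7708, γ^t·E[r] = -1.939583, running G = -4.689583
t=2: π = [0.2309, 0.3038, 0.2066, 0.2587], E[r] = -2.7691, γ^t·E[r] = -1.356858, running G = -6.046441
t=3: π = [0.2308, 0.3037, 0.2078, 0.2578], E[r] = -2.7692, γ^t·E[r] = -0.949850, running G = -6.996291
t=4: π = [0.2308, 0.3039, 0.2077, 0.2577], E[r] = -2.7692, γ^t·E[r] = -0.664892, running G = -7.661183
t=5: π = [0.2308, 0.3039, 0.2077, 0.2577], E[r] = -2.7692, γ^t·E[r] = -0.465425, running G = -8.126608
t=6: π = [0.2308, 0.3038, 0.2077, 0.2577], E[r] = -2.7692, γ^t·E[r] = -0.325797, running G = -8.452405

G = -8.4524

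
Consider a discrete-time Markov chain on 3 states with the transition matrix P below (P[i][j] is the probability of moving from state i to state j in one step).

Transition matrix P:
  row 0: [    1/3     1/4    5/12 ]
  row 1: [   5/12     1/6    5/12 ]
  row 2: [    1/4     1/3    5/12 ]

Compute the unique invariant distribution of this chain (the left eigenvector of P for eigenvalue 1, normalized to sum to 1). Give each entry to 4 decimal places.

π = [0.3205, 0.2628, 0.4167]

Balance equations π_j = Σ_i π_i·P[i][j]:
  π_0 = 1/3·π_0 + 5/12·π_1 + 1/4·π_2
  π_1 = 1/4·π_0 + 1/6·π_1 + 1/3·π_2
  normalize: π_0 + π_1 + π_2 = 1
Solving the linear system gives exactly π = [25/78, 41/156, 5/12].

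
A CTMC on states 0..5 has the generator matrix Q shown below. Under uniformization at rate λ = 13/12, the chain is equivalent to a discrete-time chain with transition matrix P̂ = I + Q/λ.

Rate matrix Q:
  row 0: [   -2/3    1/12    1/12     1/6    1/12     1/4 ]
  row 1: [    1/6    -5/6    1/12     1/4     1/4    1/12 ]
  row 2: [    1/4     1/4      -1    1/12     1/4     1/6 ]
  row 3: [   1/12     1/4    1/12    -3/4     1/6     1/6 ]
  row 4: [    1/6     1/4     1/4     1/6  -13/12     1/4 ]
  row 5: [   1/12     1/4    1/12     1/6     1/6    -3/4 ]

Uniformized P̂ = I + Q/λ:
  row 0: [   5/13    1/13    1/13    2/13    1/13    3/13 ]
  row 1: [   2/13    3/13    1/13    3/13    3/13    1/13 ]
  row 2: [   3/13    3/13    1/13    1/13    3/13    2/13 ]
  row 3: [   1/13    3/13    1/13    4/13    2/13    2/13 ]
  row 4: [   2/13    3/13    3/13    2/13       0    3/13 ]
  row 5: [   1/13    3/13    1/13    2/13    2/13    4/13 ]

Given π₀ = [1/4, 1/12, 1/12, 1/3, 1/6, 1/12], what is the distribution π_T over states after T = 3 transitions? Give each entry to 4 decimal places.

t=0: π = [0.2500, 0.0833, 0.0833, 0.3333, 0.1667, 0.0833]
t=1: π = [0.1859, 0.1923, 0.1026, 0.2051, 0.1218, 0.1923]
t=2: π = [0.1741, 0.2022, 0.0957, 0.1923, 0.1435, 0.1923]
t=3: π = [0.1718, 0.2040, 0.0990, 0.1916, 0.1413, 0.1923]

π = [0.1718, 0.2040, 0.0990, 0.1916, 0.1413, 0.1923]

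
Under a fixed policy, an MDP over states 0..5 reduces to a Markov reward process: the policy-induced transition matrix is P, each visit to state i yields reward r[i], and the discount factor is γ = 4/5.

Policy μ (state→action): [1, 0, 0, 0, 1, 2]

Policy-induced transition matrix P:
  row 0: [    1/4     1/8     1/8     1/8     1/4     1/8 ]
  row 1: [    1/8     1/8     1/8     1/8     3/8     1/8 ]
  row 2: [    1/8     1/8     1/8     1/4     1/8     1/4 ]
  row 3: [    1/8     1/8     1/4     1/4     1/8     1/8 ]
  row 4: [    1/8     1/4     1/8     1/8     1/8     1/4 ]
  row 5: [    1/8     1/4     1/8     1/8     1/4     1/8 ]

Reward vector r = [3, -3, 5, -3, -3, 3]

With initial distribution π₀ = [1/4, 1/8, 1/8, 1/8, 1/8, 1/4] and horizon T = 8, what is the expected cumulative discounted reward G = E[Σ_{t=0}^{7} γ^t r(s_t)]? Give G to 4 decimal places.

G = 1.0874

t=0: π = [0.2500, 0.1250, 0.1250, 0.1250, 0.1250, 0.2500], E[r] = 1.0000, γ^t·E[r] = 1.000000, running G = 1.000000
t=1: π = [0.1563, 0.1719, 0.1406, 0.1563, 0.2188, 0.1563], E[r] = 0.0000, γ^t·E[r] = 0.000000, running G = 1.000000
t=2: π = [0.1445, 0.1719, 0.1445, 0.1621, 0.2070, 0.1699], E[r] = 0.0430, γ^t·E[r] = 0.027500, running G = 1.027500
t=3: π = [0.1431, 0.1721, 0.1453, 0.1633, 0.2073, 0.1689], E[r] = 0.0342, γ^t·E[r] = 0.017500, running G = 1.045000
t=4: π = [0.1429, 0.1720, 0.1454, 0.1636, 0.2070, 0.1691], E[r] = 0.0350, γ^t·E[r] = 0.014350, running G = 1.059350
t=5: π = [0.1429, 0.1720, 0.1454, 0.1636, 0.2070, 0.1691], E[r] = 0.0351, γ^t·E[r] = 0.011493, running G = 1.070843
t=6: π = [0.1429, 0.1720, 0.1455, 0.1636, 0.2070, 0.1691], E[r] = 0.0351, γ^t·E[r] = 0.009203, running G = 1.080045
t=7: π = [0.1429, 0.1720, 0.1455, 0.1636, 0.2070, 0.1691], E[r] = 0.0351, γ^t·E[r] = 0.007363, running G = 1.087408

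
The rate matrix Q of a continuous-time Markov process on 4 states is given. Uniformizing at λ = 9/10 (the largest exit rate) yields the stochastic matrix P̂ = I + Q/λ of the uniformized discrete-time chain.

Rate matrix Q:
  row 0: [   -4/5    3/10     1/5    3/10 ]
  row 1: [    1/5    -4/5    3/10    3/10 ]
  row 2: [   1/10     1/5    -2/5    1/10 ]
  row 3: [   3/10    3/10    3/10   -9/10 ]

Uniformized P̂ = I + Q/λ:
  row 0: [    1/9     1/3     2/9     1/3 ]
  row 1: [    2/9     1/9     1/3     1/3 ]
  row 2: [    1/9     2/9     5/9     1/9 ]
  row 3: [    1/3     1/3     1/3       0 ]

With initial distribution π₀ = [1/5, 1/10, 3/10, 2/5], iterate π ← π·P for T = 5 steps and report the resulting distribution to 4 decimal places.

t=0: π = [0.2000, 0.1000, 0.3000, 0.4000]
t=1: π = [0.2111, 0.2778, 0.3778, 0.1333]
t=2: π = [0.1716, 0.2296, 0.3938, 0.2049]
t=3: π = [0.1822, 0.2385, 0.4018, 0.1775]
t=4: π = [0.1771, 0.2357, 0.4024, 0.1849]
t=5: π = [0.1784, 0.2363, 0.4031, 0.1823]

π = [0.1784, 0.2363, 0.4031, 0.1823]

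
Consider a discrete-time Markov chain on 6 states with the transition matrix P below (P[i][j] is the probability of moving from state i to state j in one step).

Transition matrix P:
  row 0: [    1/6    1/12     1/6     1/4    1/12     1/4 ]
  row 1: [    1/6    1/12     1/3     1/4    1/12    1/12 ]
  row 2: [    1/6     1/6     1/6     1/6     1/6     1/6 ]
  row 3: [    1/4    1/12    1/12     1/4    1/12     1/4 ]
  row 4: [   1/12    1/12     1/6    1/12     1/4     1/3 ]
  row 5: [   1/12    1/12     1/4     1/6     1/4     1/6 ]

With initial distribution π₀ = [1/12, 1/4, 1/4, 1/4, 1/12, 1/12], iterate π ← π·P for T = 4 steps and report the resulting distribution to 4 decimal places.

t=0: π = [0.0833, 0.2500, 0.2500, 0.2500, 0.0833, 0.0833]
t=1: π = [0.1736, 0.1042, 0.1944, 0.2083, 0.1319, 0.1875]
t=2: π = [0.1574, 0.0995, 0.1823, 0.1962, 0.1528, 0.2118]
t=3: π = [0.1526, 0.0985, 0.1846, 0.1917, 0.1593, 0.2133]
t=4: π = [0.1516, 0.0987, 0.1849, 0.1903, 0.1608, 0.2137]

π = [0.1516, 0.0987, 0.1849, 0.1903, 0.1608, 0.2137]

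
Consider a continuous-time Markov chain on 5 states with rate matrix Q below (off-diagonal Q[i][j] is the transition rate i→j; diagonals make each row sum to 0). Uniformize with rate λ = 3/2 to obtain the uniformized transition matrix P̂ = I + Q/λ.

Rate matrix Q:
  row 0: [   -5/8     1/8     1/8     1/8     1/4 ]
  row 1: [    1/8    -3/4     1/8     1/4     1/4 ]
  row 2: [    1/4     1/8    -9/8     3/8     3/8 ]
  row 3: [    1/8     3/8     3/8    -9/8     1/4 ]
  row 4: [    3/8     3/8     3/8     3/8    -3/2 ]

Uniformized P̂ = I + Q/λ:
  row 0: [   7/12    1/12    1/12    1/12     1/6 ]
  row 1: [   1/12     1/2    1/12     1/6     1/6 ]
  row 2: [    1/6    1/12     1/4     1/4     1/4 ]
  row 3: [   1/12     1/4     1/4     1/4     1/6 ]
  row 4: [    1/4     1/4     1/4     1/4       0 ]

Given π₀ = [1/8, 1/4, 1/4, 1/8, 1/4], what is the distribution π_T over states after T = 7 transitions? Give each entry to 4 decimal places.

t=0: π = [0.1250, 0.2500, 0.2500, 0.1250, 0.2500]
t=1: π = [0.2083, 0.2500, 0.1875, 0.2083, 0.1458]
t=2: π = [0.2274, 0.2465, 0.1736, 0.1944, 0.1580]
t=3: π = [0.2378, 0.2448, 0.1710, 0.1916, 0.1548]
t=4: π = [0.2423, 0.2431, 0.1696, 0.1900, 0.1551]
t=5: π = [0.2445, 0.2421, 0.1691, 0.1894, 0.1549]
t=6: π = [0.2455, 0.2416, 0.1689, 0.1891, 0.1549]
t=7: π = [0.2460, 0.2413, 0.1688, 0.1890, 0.1549]

π = [0.2460, 0.2413, 0.1688, 0.1890, 0.1549]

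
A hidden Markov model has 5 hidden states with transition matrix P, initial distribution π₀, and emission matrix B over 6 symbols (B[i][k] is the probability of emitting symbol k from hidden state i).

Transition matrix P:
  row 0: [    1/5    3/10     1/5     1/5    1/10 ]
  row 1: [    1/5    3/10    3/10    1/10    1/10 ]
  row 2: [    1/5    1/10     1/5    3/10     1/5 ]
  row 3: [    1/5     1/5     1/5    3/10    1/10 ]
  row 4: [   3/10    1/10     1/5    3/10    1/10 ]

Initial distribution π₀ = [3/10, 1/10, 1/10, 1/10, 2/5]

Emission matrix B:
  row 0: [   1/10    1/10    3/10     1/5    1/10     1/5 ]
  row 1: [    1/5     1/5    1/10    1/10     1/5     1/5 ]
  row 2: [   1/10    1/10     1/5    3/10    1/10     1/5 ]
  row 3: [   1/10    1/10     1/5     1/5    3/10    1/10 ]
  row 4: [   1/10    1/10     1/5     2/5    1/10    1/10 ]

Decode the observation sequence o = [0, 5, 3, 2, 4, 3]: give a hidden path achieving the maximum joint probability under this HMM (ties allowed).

path = [4, 2, 4, 0, 1, 2]

t=0: δ = [3.000e-02, 2.000e-02, 1.000e-02, 1.000e-02, 4.000e-02]  (obs o_0=0)
t=1: δ = [2.400e-03, 1.800e-03, 1.600e-03, 1.200e-03, 4.000e-04]  ψ = [4, 0, 4, 4, 4]  (obs o_1=5)
t=2: δ = [9.600e-05, 7.200e-05, 1.620e-04, 9.600e-05, 1.280e-04]  ψ = [0, 0, 1, 0, 2]  (obs o_2=3)
t=3: δ = [1.152e-05, 2.880e-06, 6.480e-06, 9.720e-06, 6.480e-06]  ψ = [4, 0, 2, 2, 2]  (obs o_3=2)
t=4: δ = [2.304e-07, 6.912e-07, 2.304e-07, 8.748e-07, 1.296e-07]  ψ = [0, 0, 0, 3, 2]  (obs o_4=4)
t=5: δ = [3.499e-08, 2.074e-08, 6.221e-08, 5.249e-08, 3.499e-08]  ψ = [3, 1, 1, 3, 3]  (obs o_5=3)
backtrack: best end state = 2; path = [4, 2, 4, 0, 1, 2]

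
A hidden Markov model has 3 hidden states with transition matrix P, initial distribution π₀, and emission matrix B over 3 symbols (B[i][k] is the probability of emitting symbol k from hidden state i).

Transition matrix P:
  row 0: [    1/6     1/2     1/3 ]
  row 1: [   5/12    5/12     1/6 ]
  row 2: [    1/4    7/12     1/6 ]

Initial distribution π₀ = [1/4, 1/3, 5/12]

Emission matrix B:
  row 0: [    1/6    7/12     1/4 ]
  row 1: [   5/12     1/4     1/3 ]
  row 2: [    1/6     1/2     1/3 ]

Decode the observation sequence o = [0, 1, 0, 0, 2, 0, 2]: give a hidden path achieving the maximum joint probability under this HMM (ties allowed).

t=0: δ = [4.167e-02, 1.389e-01, 6.944e-02]  (obs o_0=0)
t=1: δ = [3.376e-02, 1.447e-02, 1.157e-02]  ψ = [1, 1, 1]  (obs o_1=1)
t=2: δ = [1.005e-03, 7.033e-03, 1.875e-03]  ψ = [1, 0, 0]  (obs o_2=0)
t=3: δ = [4.884e-04, 1.221e-03, 1.954e-04]  ψ = [1, 1, 1]  (obs o_3=0)
t=4: δ = [1.272e-04, 1.696e-04, 6.783e-05]  ψ = [1, 1, 1]  (obs o_4=2)
t=5: δ = [1.178e-05, 2.944e-05, 7.066e-06]  ψ = [1, 1, 0]  (obs o_5=0)
t=6: δ = [3.067e-06, 4.089e-06, 1.636e-06]  ψ = [1, 1, 1]  (obs o_6=2)
backtrack: best end state = 1; path = [1, 0, 1, 1, 1, 1, 1]

path = [1, 0, 1, 1, 1, 1, 1]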